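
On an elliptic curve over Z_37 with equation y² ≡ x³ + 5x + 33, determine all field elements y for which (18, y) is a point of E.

x³ + 5x + 33 = 5955 ≡ 35 (mod 37).
35 is a non-residue mod 37; no y exists.

none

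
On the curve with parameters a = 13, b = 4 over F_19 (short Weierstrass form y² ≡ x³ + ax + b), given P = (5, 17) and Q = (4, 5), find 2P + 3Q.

First 2P:
Repeated addition: build up to 2P.
2P: tangent at (5, 17): λ = (3·5² + 13)/(2·17) ≡ 12/15. 15⁻¹ ≡ 14 (mod 19) since 15·14 = 210 ≡ 1, so λ ≡ 12·14 ≡ 16.
  x = λ² - 5 - 5 = 256 - 10 ≡ 18; y = λ·(5 - 18) - 17 ≡ 3. → (18, 3)
2P = (18, 3).
Next 3Q:
Repeated addition: build up to 3Q.
2Q: tangent at (4, 5): λ = (3·4² + 13)/(2·5) ≡ 4/10. 10⁻¹ ≡ 2 (mod 19) since 10·2 = 20 ≡ 1, so λ ≡ 4·2 ≡ 8.
  x = λ² - 4 - 4 = 64 - 8 ≡ 18; y = λ·(4 - 18) - 5 ≡ 16. → (18, 16)
3Q: (18, 16) + (4, 5). λ = (5 - 16)/(4 - 18) ≡ 8/5 mod 19. 5⁻¹ ≡ 4 (mod 19), so λ ≡ 13.
  x = λ² - 18 - 4 = 169 - 22 ≡ 14; y = λ·(18 - 14) - 16 ≡ 17. → (14, 17)
3Q = (14, 17).
Finally 2P + 3Q:
(18, 3) + (14, 17). λ = (17 - 3)/(14 - 18) ≡ 14/15 mod 19. 15⁻¹ ≡ 14 (mod 19), so λ ≡ 6.
  x = λ² - 18 - 14 = 36 - 32 ≡ 4; y = λ·(18 - 4) - 3 ≡ 5. → (4, 5)

(4, 5)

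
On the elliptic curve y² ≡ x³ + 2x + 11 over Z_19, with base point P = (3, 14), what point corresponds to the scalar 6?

(9, 13)

Double-and-add on 6 = (110)₂. Start with P = (3, 14) for the leading 1-bit.
double: tangent at (3, 14): λ = (3·3² + 2)/(2·14) ≡ 10/9. 9⁻¹ ≡ 17 (mod 19) since 9·17 = 153 ≡ 1, so λ ≡ 10·17 ≡ 18.
  x = λ² - 3 - 3 = 324 - 6 ≡ 14; y = λ·(3 - 14) - 14 ≡ 16. → (14, 16)
add P: (14, 16) + (3, 14). λ = (14 - 16)/(3 - 14) ≡ 17/8 mod 19. 8⁻¹ ≡ 12 (mod 19), so λ ≡ 14.
  x = λ² - 14 - 3 = 196 - 17 ≡ 8; y = λ·(14 - 8) - 16 ≡ 11. → (8, 11)
double: tangent at (8, 11): λ = (3·8² + 2)/(2·11) ≡ 4/3. 3⁻¹ ≡ 13 (mod 19) since 3·13 = 39 ≡ 1, so λ ≡ 4·13 ≡ 14.
  x = λ² - 8 - 8 = 196 - 16 ≡ 9; y = λ·(8 - 9) - 11 ≡ 13. → (9, 13)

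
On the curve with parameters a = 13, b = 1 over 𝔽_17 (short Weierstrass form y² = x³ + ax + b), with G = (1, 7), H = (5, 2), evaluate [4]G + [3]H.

First 4G:
Double-and-add on 4 = (100)₂. Start with G = (1, 7) for the leading 1-bit.
double: tangent at (1, 7): λ = (3·1² + 13)/(2·7) ≡ 16/14. 14⁻¹ ≡ 11 (mod 17), so λ ≡ 16·11 ≡ 6.
  x = λ² - 1 - 1 = 36 - 2 ≡ 0; y = λ·(1 - 0) - 7 ≡ 16. → (0, 16)
double: tangent at (0, 16): λ = (3·0² + 13)/(2·16) ≡ 13/15. 15⁻¹ ≡ 8 (mod 17), so λ ≡ 13·8 ≡ 2.
  x = λ² - 0 - 0 = 4 - 0 ≡ 4; y = λ·(0 - 4) - 16 ≡ 10. → (4, 10)
4G = (4, 10).
Next 3H:
Repeated addition: build up to 3H.
2H: tangent at (5, 2): λ = (3·5² + 13)/(2·2) ≡ 3/4. 4⁻¹ ≡ 13 (mod 17) since 4·13 = 52 ≡ 1, so λ ≡ 3·13 ≡ 5.
  x = λ² - 5 - 5 = 25 - 10 ≡ 15; y = λ·(5 - 15) - 2 ≡ 16. → (15, 16)
3H: (15, 16) + (5, 2). λ = (2 - 16)/(5 - 15) ≡ 3/7 mod 17. 7⁻¹ ≡ 5 (mod 17) since 7·5 = 35 ≡ 1, so λ ≡ 15.
  x = λ² - 15 - 5 = 225 - 20 ≡ 1; y = λ·(15 - 1) - 16 ≡ 7. → (1, 7)
3H = (1, 7).
Finally 4G + 3H:
(4, 10) + (1, 7). λ = (7 - 10)/(1 - 4) ≡ 14/14 mod 17. 14⁻¹ ≡ 11 (mod 17), so λ ≡ 1.
  x = λ² - 4 - 1 = 1 - 5 ≡ 13; y = λ·(4 - 13) - 10 ≡ 15. → (13, 15)

(13, 15)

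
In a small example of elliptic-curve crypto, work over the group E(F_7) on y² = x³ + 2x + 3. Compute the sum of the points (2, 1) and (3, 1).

(2, 6)

(2, 1) + (3, 1). λ = (1 - 1)/(3 - 2) ≡ 0/1 mod 7. 1⁻¹ ≡ 1 (mod 7) since 1·1 = 1 ≡ 1, so λ ≡ 0.
  x = λ² - 2 - 3 = 0 - 5 ≡ 2; y = λ·(2 - 2) - 1 ≡ 6. → (2, 6)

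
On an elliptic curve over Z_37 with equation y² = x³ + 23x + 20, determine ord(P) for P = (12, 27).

6

2P: tangent at (12, 27): λ = (3·12² + 23)/(2·27) ≡ 11/17. 17⁻¹ ≡ 24 (mod 37), so λ ≡ 11·24 ≡ 5.
  x = λ² - 12 - 12 = 25 - 24 ≡ 1; y = λ·(12 - 1) - 27 ≡ 28. → (1, 28)
3P: (1, 28) + (12, 27). λ = (27 - 28)/(12 - 1) ≡ 36/11 mod 37. 11⁻¹ ≡ 27 (mod 37), so λ ≡ 10.
  x = λ² - 1 - 12 = 100 - 13 ≡ 13; y = λ·(1 - 13) - 28 ≡ 0. → (13, 0)
4P: (13, 0) + (12, 27). λ = (27 - 0)/(12 - 13) ≡ 27/36 mod 37. 36⁻¹ ≡ 36 (mod 37), so λ ≡ 10.
  x = λ² - 13 - 12 = 100 - 25 ≡ 1; y = λ·(13 - 1) - 0 ≡ 9. → (1, 9)
5P: (1, 9) + (12, 27). λ = (27 - 9)/(12 - 1) ≡ 18/11 mod 37. 11⁻¹ ≡ 27 (mod 37) since 11·27 = 297 ≡ 1, so λ ≡ 5.
  x = λ² - 1 - 12 = 25 - 13 ≡ 12; y = λ·(1 - 12) - 9 ≡ 10. → (12, 10)
6P: (12, 10) + (12, 27): same x and y₁ ≡ -y₂, so the sum is ∞.
6P = ∞, so the order is 6.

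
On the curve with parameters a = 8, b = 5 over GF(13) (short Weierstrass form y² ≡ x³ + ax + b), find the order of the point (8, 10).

2P: tangent at (8, 10): λ = (3·8² + 8)/(2·10) ≡ 5/7. 7⁻¹ ≡ 2 (mod 13), so λ ≡ 5·2 ≡ 10.
  x = λ² - 8 - 8 = 100 - 16 ≡ 6; y = λ·(8 - 6) - 10 ≡ 10. → (6, 10)
3P: (6, 10) + (8, 10). λ = (10 - 10)/(8 - 6) ≡ 0/2 mod 13. 2⁻¹ ≡ 7 (mod 13), so λ ≡ 0.
  x = λ² - 6 - 8 = 0 - 14 ≡ 12; y = λ·(6 - 12) - 10 ≡ 3. → (12, 3)
4P: (12, 3) + (8, 10). λ = (10 - 3)/(8 - 12) ≡ 7/9 mod 13. 9⁻¹ ≡ 3 (mod 13), so λ ≡ 8.
  x = λ² - 12 - 8 = 64 - 20 ≡ 5; y = λ·(12 - 5) - 3 ≡ 1. → (5, 1)
5P: (5, 1) + (8, 10). λ = (10 - 1)/(8 - 5) ≡ 9/3 mod 13. 3⁻¹ ≡ 9 (mod 13) since 3·9 = 27 ≡ 1, so λ ≡ 3.
  x = λ² - 5 - 8 = 9 - 13 ≡ 9; y = λ·(5 - 9) - 1 ≡ 0. → (9, 0)
6P: (9, 0) + (8, 10). λ = (10 - 0)/(8 - 9) ≡ 10/12 mod 13. 12⁻¹ ≡ 12 (mod 13), so λ ≡ 3.
  x = λ² - 9 - 8 = 9 - 17 ≡ 5; y = λ·(9 - 5) - 0 ≡ 12. → (5, 12)
7P: (5, 12) + (8, 10). λ = (10 - 12)/(8 - 5) ≡ 11/3 mod 13. 3⁻¹ ≡ 9 (mod 13) since 3·9 = 27 ≡ 1, so λ ≡ 8.
  x = λ² - 5 - 8 = 64 - 13 ≡ 12; y = λ·(5 - 12) - 12 ≡ 10. → (12, 10)
8P: (12, 10) + (8, 10). λ = (10 - 10)/(8 - 12) ≡ 0/9 mod 13. 9⁻¹ ≡ 3 (mod 13), so λ ≡ 0.
  x = λ² - 12 - 8 = 0 - 20 ≡ 6; y = λ·(12 - 6) - 10 ≡ 3. → (6, 3)
9P: (6, 3) + (8, 10). λ = (10 - 3)/(8 - 6) ≡ 7/2 mod 13. 2⁻¹ ≡ 7 (mod 13) since 2·7 = 14 ≡ 1, so λ ≡ 10.
  x = λ² - 6 - 8 = 100 - 14 ≡ 8; y = λ·(6 - 8) - 3 ≡ 3. → (8, 3)
10P: (8, 3) + (8, 10): same x and y₁ ≡ -y₂, so the sum is the point at infinity.
10P = the point at infinity, so the order is 10.

10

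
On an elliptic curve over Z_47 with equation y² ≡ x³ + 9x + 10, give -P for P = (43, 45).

(43, 2)

-(43, 45) = (43, -45 mod 47) = (43, 2).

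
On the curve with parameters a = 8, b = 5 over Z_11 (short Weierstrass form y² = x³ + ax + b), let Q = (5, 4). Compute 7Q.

Repeated addition: build up to 7Q.
2Q: tangent at (5, 4): λ = (3·5² + 8)/(2·4) ≡ 6/8. 8⁻¹ ≡ 7 (mod 11), so λ ≡ 6·7 ≡ 9.
  x = λ² - 5 - 5 = 81 - 10 ≡ 5; y = λ·(5 - 5) - 4 ≡ 7. → (5, 7)
3Q: (5, 7) + (5, 4): same x and y₁ ≡ -y₂, so the sum is O.
4Q: O + (5, 4) = (5, 4) (identity).
5Q: tangent at (5, 4): λ = (3·5² + 8)/(2·4) ≡ 6/8. 8⁻¹ ≡ 7 (mod 11) since 8·7 = 56 ≡ 1, so λ ≡ 6·7 ≡ 9.
  x = λ² - 5 - 5 = 81 - 10 ≡ 5; y = λ·(5 - 5) - 4 ≡ 7. → (5, 7)
6Q: (5, 7) + (5, 4): same x and y₁ ≡ -y₂, so the sum is O.
7Q: O + (5, 4) = (5, 4) (identity).

(5, 4)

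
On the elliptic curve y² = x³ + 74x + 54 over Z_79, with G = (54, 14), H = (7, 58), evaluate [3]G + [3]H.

(47, 28)

First 3G:
Repeated addition: build up to 3G.
2G: tangent at (54, 14): λ = (3·54² + 74)/(2·14) ≡ 53/28. 28⁻¹ ≡ 48 (mod 79) since 28·48 = 1344 ≡ 1, so λ ≡ 53·48 ≡ 16.
  x = λ² - 54 - 54 = 256 - 108 ≡ 69; y = λ·(54 - 69) - 14 ≡ 62. → (69, 62)
3G: (69, 62) + (54, 14). λ = (14 - 62)/(54 - 69) ≡ 31/64 mod 79. 64⁻¹ ≡ 21 (mod 79), so λ ≡ 19.
  x = λ² - 69 - 54 = 361 - 123 ≡ 1; y = λ·(69 - 1) - 62 ≡ 45. → (1, 45)
3G = (1, 45).
Next 3H:
Repeated addition: build up to 3H.
2H: tangent at (7, 58): λ = (3·7² + 74)/(2·58) ≡ 63/37. 37⁻¹ ≡ 47 (mod 79) since 37·47 = 1739 ≡ 1, so λ ≡ 63·47 ≡ 38.
  x = λ² - 7 - 7 = 1444 - 14 ≡ 8; y = λ·(7 - 8) - 58 ≡ 62. → (8, 62)
3H: (8, 62) + (7, 58). λ = (58 - 62)/(7 - 8) ≡ 75/78 mod 79. 78⁻¹ ≡ 78 (mod 79), so λ ≡ 4.
  x = λ² - 8 - 7 = 16 - 15 ≡ 1; y = λ·(8 - 1) - 62 ≡ 45. → (1, 45)
3H = (1, 45).
Finally 3G + 3H:
tangent at (1, 45): λ = (3·1² + 74)/(2·45) ≡ 77/11. 11⁻¹ ≡ 36 (mod 79) since 11·36 = 396 ≡ 1, so λ ≡ 77·36 ≡ 7.
  x = λ² - 1 - 1 = 49 - 2 ≡ 47; y = λ·(1 - 47) - 45 ≡ 28. → (47, 28)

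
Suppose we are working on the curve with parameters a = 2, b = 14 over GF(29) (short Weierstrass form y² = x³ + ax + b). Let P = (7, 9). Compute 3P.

(11, 2)

Repeated addition: build up to 3P.
2P: tangent at (7, 9): λ = (3·7² + 2)/(2·9) ≡ 4/18. 18⁻¹ ≡ 21 (mod 29) since 18·21 = 378 ≡ 1, so λ ≡ 4·21 ≡ 26.
  x = λ² - 7 - 7 = 676 - 14 ≡ 24; y = λ·(7 - 24) - 9 ≡ 13. → (24, 13)
3P: (24, 13) + (7, 9). λ = (9 - 13)/(7 - 24) ≡ 25/12 mod 29. 12⁻¹ ≡ 17 (mod 29) since 12·17 = 204 ≡ 1, so λ ≡ 19.
  x = λ² - 24 - 7 = 361 - 31 ≡ 11; y = λ·(24 - 11) - 13 ≡ 2. → (11, 2)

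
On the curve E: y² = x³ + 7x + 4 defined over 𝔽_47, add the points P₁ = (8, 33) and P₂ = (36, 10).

(8, 33) + (36, 10). λ = (10 - 33)/(36 - 8) ≡ 24/28 mod 47. 28⁻¹ ≡ 42 (mod 47), so λ ≡ 21.
  x = λ² - 8 - 36 = 441 - 44 ≡ 21; y = λ·(8 - 21) - 33 ≡ 23. → (21, 23)

(21, 23)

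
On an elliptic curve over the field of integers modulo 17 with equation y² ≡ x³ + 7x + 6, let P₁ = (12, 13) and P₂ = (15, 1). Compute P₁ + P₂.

(12, 13) + (15, 1). λ = (1 - 13)/(15 - 12) ≡ 5/3 mod 17. 3⁻¹ ≡ 6 (mod 17) since 3·6 = 18 ≡ 1, so λ ≡ 13.
  x = λ² - 12 - 15 = 169 - 27 ≡ 6; y = λ·(12 - 6) - 13 ≡ 14. → (6, 14)

(6, 14)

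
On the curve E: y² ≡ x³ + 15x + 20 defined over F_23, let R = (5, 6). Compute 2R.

tangent at (5, 6): λ = (3·5² + 15)/(2·6) ≡ 21/12. 12⁻¹ ≡ 2 (mod 23), so λ ≡ 21·2 ≡ 19.
  x = λ² - 5 - 5 = 361 - 10 ≡ 6; y = λ·(5 - 6) - 6 ≡ 21. → (6, 21)

(6, 21)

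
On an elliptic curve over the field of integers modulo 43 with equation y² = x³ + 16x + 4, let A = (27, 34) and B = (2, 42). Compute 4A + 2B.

(13, 1)

First 4A:
Repeated addition: build up to 4A.
2A: tangent at (27, 34): λ = (3·27² + 16)/(2·34) ≡ 10/25. 25⁻¹ ≡ 31 (mod 43), so λ ≡ 10·31 ≡ 9.
  x = λ² - 27 - 27 = 81 - 54 ≡ 27; y = λ·(27 - 27) - 34 ≡ 9. → (27, 9)
3A: (27, 9) + (27, 34): same x and y₁ ≡ -y₂, so the sum is the point at infinity.
4A: the point at infinity + (27, 34) = (27, 34) (identity).
4A = (27, 34).
Next 2B:
Repeated addition: build up to 2B.
2B: tangent at (2, 42): λ = (3·2² + 16)/(2·42) ≡ 28/41. 41⁻¹ ≡ 21 (mod 43), so λ ≡ 28·21 ≡ 29.
  x = λ² - 2 - 2 = 841 - 4 ≡ 20; y = λ·(2 - 20) - 42 ≡ 38. → (20, 38)
2B = (20, 38).
Finally 4A + 2B:
(27, 34) + (20, 38). λ = (38 - 34)/(20 - 27) ≡ 4/36 mod 43. 36⁻¹ ≡ 6 (mod 43) since 36·6 = 216 ≡ 1, so λ ≡ 24.
  x = λ² - 27 - 20 = 576 - 47 ≡ 13; y = λ·(27 - 13) - 34 ≡ 1. → (13, 1)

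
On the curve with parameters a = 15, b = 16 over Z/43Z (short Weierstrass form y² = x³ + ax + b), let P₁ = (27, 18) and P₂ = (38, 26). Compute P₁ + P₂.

(13, 0)

(27, 18) + (38, 26). λ = (26 - 18)/(38 - 27) ≡ 8/11 mod 43. 11⁻¹ ≡ 4 (mod 43), so λ ≡ 32.
  x = λ² - 27 - 38 = 1024 - 65 ≡ 13; y = λ·(27 - 13) - 18 ≡ 0. → (13, 0)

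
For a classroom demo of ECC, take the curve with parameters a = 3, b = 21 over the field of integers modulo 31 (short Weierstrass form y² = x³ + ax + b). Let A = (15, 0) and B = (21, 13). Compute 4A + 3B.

First 4A:
Repeated addition: build up to 4A.
2A: (15, 0) + (15, 0): same x and y₁ ≡ -y₂, so the sum is ∞.
3A: ∞ + (15, 0) = (15, 0) (identity).
4A: (15, 0) + (15, 0): same x and y₁ ≡ -y₂, so the sum is ∞.
4A = ∞.
Next 3B:
Repeated addition: build up to 3B.
2B: tangent at (21, 13): λ = (3·21² + 3)/(2·13) ≡ 24/26. 26⁻¹ ≡ 6 (mod 31), so λ ≡ 24·6 ≡ 20.
  x = λ² - 21 - 21 = 400 - 42 ≡ 17; y = λ·(21 - 17) - 13 ≡ 5. → (17, 5)
3B: (17, 5) + (21, 13). λ = (13 - 5)/(21 - 17) ≡ 8/4 mod 31. 4⁻¹ ≡ 8 (mod 31), so λ ≡ 2.
  x = λ² - 17 - 21 = 4 - 38 ≡ 28; y = λ·(17 - 28) - 5 ≡ 4. → (28, 4)
3B = (28, 4).
Finally 4A + 3B:
∞ + (28, 4) = (28, 4) (identity).

(28, 4)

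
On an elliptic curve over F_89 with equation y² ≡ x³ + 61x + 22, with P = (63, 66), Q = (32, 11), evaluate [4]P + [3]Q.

First 4P:
Double-and-add on 4 = (100)₂. Start with P = (63, 66) for the leading 1-bit.
double: tangent at (63, 66): λ = (3·63² + 61)/(2·66) ≡ 42/43. 43⁻¹ ≡ 29 (mod 89) since 43·29 = 1247 ≡ 1, so λ ≡ 42·29 ≡ 61.
  x = λ² - 63 - 63 = 3721 - 126 ≡ 35; y = λ·(63 - 35) - 66 ≡ 40. → (35, 40)
double: tangent at (35, 40): λ = (3·35² + 61)/(2·40) ≡ 87/80. 80⁻¹ ≡ 79 (mod 89), so λ ≡ 87·79 ≡ 20.
  x = λ² - 35 - 35 = 400 - 70 ≡ 63; y = λ·(35 - 63) - 40 ≡ 23. → (63, 23)
4P = (63, 23).
Next 3Q:
Repeated addition: build up to 3Q.
2Q: tangent at (32, 11): λ = (3·32² + 61)/(2·11) ≡ 18/22. 22⁻¹ ≡ 85 (mod 89) since 22·85 = 1870 ≡ 1, so λ ≡ 18·85 ≡ 17.
  x = λ² - 32 - 32 = 289 - 64 ≡ 47; y = λ·(32 - 47) - 11 ≡ 1. → (47, 1)
3Q: (47, 1) + (32, 11). λ = (11 - 1)/(32 - 47) ≡ 10/74 mod 89. 74⁻¹ ≡ 83 (mod 89), so λ ≡ 29.
  x = λ² - 47 - 32 = 841 - 79 ≡ 50; y = λ·(47 - 50) - 1 ≡ 1. → (50, 1)
3Q = (50, 1).
Finally 4P + 3Q:
(63, 23) + (50, 1). λ = (1 - 23)/(50 - 63) ≡ 67/76 mod 89. 76⁻¹ ≡ 41 (mod 89), so λ ≡ 77.
  x = λ² - 63 - 50 = 5929 - 113 ≡ 31; y = λ·(63 - 31) - 23 ≡ 38. → (31, 38)

(31, 38)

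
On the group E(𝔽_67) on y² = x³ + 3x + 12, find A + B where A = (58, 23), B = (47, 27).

(58, 23) + (47, 27). λ = (27 - 23)/(47 - 58) ≡ 4/56 mod 67. 56⁻¹ ≡ 6 (mod 67), so λ ≡ 24.
  x = λ² - 58 - 47 = 576 - 105 ≡ 2; y = λ·(58 - 2) - 23 ≡ 48. → (2, 48)

(2, 48)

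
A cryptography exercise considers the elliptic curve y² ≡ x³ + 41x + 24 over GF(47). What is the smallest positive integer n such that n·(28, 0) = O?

2P: (28, 0) + (28, 0): same x and y₁ ≡ -y₂, so the sum is O.
2P = O, so the order is 2.

2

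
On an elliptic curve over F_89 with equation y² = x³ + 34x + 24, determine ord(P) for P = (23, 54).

12

2P: tangent at (23, 54): λ = (3·23² + 34)/(2·54) ≡ 19/19. 19⁻¹ ≡ 75 (mod 89), so λ ≡ 19·75 ≡ 1.
  x = λ² - 23 - 23 = 1 - 46 ≡ 44; y = λ·(23 - 44) - 54 ≡ 14. → (44, 14)
3P: (44, 14) + (23, 54). λ = (54 - 14)/(23 - 44) ≡ 40/68 mod 89. 68⁻¹ ≡ 72 (mod 89), so λ ≡ 32.
  x = λ² - 44 - 23 = 1024 - 67 ≡ 67; y = λ·(44 - 67) - 14 ≡ 51. → (67, 51)
4P: (67, 51) + (23, 54). λ = (54 - 51)/(23 - 67) ≡ 3/45 mod 89. 45⁻¹ ≡ 2 (mod 89) since 45·2 = 90 ≡ 1, so λ ≡ 6.
  x = λ² - 67 - 23 = 36 - 90 ≡ 35; y = λ·(67 - 35) - 51 ≡ 52. → (35, 52)
5P: (35, 52) + (23, 54). λ = (54 - 52)/(23 - 35) ≡ 2/77 mod 89. 77⁻¹ ≡ 37 (mod 89) since 77·37 = 2849 ≡ 1, so λ ≡ 74.
  x = λ² - 35 - 23 = 5476 - 58 ≡ 78; y = λ·(35 - 78) - 52 ≡ 59. → (78, 59)
6P: (78, 59) + (23, 54). λ = (54 - 59)/(23 - 78) ≡ 84/34 mod 89. 34⁻¹ ≡ 55 (mod 89) since 34·55 = 1870 ≡ 1, so λ ≡ 81.
  x = λ² - 78 - 23 = 6561 - 101 ≡ 52; y = λ·(78 - 52) - 59 ≡ 0. → (52, 0)
7P: (52, 0) + (23, 54). λ = (54 - 0)/(23 - 52) ≡ 54/60 mod 89. 60⁻¹ ≡ 46 (mod 89) since 60·46 = 2760 ≡ 1, so λ ≡ 81.
  x = λ² - 52 - 23 = 6561 - 75 ≡ 78; y = λ·(52 - 78) - 0 ≡ 30. → (78, 30)
8P: (78, 30) + (23, 54). λ = (54 - 30)/(23 - 78) ≡ 24/34 mod 89. 34⁻¹ ≡ 55 (mod 89), so λ ≡ 74.
  x = λ² - 78 - 23 = 5476 - 101 ≡ 35; y = λ·(78 - 35) - 30 ≡ 37. → (35, 37)
9P: (35, 37) + (23, 54). λ = (54 - 37)/(23 - 35) ≡ 17/77 mod 89. 77⁻¹ ≡ 37 (mod 89) since 77·37 = 2849 ≡ 1, so λ ≡ 6.
  x = λ² - 35 - 23 = 36 - 58 ≡ 67; y = λ·(35 - 67) - 37 ≡ 38. → (67, 38)
10P: (67, 38) + (23, 54). λ = (54 - 38)/(23 - 67) ≡ 16/45 mod 89. 45⁻¹ ≡ 2 (mod 89), so λ ≡ 32.
  x = λ² - 67 - 23 = 1024 - 90 ≡ 44; y = λ·(67 - 44) - 38 ≡ 75. → (44, 75)
11P: (44, 75) + (23, 54). λ = (54 - 75)/(23 - 44) ≡ 68/68 mod 89. 68⁻¹ ≡ 72 (mod 89) since 68·72 = 4896 ≡ 1, so λ ≡ 1.
  x = λ² - 44 - 23 = 1 - 67 ≡ 23; y = λ·(44 - 23) - 75 ≡ 35. → (23, 35)
12P: (23, 35) + (23, 54): same x and y₁ ≡ -y₂, so the sum is O.
12P = O, so the order is 12.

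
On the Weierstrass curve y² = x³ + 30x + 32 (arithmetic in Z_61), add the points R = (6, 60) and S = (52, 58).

(6, 60) + (52, 58). λ = (58 - 60)/(52 - 6) ≡ 59/46 mod 61. 46⁻¹ ≡ 4 (mod 61), so λ ≡ 53.
  x = λ² - 6 - 52 = 2809 - 58 ≡ 6; y = λ·(6 - 6) - 60 ≡ 1. → (6, 1)

(6, 1)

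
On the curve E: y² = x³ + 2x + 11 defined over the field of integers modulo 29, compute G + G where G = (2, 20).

tangent at (2, 20): λ = (3·2² + 2)/(2·20) ≡ 14/11. 11⁻¹ ≡ 8 (mod 29), so λ ≡ 14·8 ≡ 25.
  x = λ² - 2 - 2 = 625 - 4 ≡ 12; y = λ·(2 - 12) - 20 ≡ 20. → (12, 20)

(12, 20)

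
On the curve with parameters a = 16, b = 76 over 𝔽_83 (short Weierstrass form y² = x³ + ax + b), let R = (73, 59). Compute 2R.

tangent at (73, 59): λ = (3·73² + 16)/(2·59) ≡ 67/35. 35⁻¹ ≡ 19 (mod 83) since 35·19 = 665 ≡ 1, so λ ≡ 67·19 ≡ 28.
  x = λ² - 73 - 73 = 784 - 146 ≡ 57; y = λ·(73 - 57) - 59 ≡ 57. → (57, 57)

(57, 57)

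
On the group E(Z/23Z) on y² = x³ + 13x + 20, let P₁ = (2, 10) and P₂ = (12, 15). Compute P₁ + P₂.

(2, 10) + (12, 15). λ = (15 - 10)/(12 - 2) ≡ 5/10 mod 23. 10⁻¹ ≡ 7 (mod 23), so λ ≡ 12.
  x = λ² - 2 - 12 = 144 - 14 ≡ 15; y = λ·(2 - 15) - 10 ≡ 18. → (15, 18)

(15, 18)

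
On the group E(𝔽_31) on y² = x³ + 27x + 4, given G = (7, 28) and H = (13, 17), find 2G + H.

(11, 19)

First 2G:
Repeated addition: build up to 2G.
2G: tangent at (7, 28): λ = (3·7² + 27)/(2·28) ≡ 19/25. 25⁻¹ ≡ 5 (mod 31), so λ ≡ 19·5 ≡ 2.
  x = λ² - 7 - 7 = 4 - 14 ≡ 21; y = λ·(7 - 21) - 28 ≡ 6. → (21, 6)
2G = (21, 6).
Finally 2G + H:
(21, 6) + (13, 17). λ = (17 - 6)/(13 - 21) ≡ 11/23 mod 31. 23⁻¹ ≡ 27 (mod 31), so λ ≡ 18.
  x = λ² - 21 - 13 = 324 - 34 ≡ 11; y = λ·(21 - 11) - 6 ≡ 19. → (11, 19)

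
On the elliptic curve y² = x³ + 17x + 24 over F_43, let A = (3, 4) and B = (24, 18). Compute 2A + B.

First 2A:
Repeated addition: build up to 2A.
2A: tangent at (3, 4): λ = (3·3² + 17)/(2·4) ≡ 1/8. 8⁻¹ ≡ 27 (mod 43) since 8·27 = 216 ≡ 1, so λ ≡ 1·27 ≡ 27.
  x = λ² - 3 - 3 = 729 - 6 ≡ 35; y = λ·(3 - 35) - 4 ≡ 35. → (35, 35)
2A = (35, 35).
Finally 2A + B:
(35, 35) + (24, 18). λ = (18 - 35)/(24 - 35) ≡ 26/32 mod 43. 32⁻¹ ≡ 39 (mod 43), so λ ≡ 25.
  x = λ² - 35 - 24 = 625 - 59 ≡ 7; y = λ·(35 - 7) - 35 ≡ 20. → (7, 20)

(7, 20)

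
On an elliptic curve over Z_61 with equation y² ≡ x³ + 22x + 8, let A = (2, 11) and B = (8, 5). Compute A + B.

(52, 39)

(2, 11) + (8, 5). λ = (5 - 11)/(8 - 2) ≡ 55/6 mod 61. 6⁻¹ ≡ 51 (mod 61), so λ ≡ 60.
  x = λ² - 2 - 8 = 3600 - 10 ≡ 52; y = λ·(2 - 52) - 11 ≡ 39. → (52, 39)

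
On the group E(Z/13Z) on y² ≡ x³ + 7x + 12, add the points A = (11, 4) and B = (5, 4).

(11, 4) + (5, 4). λ = (4 - 4)/(5 - 11) ≡ 0/7 mod 13. 7⁻¹ ≡ 2 (mod 13), so λ ≡ 0.
  x = λ² - 11 - 5 = 0 - 16 ≡ 10; y = λ·(11 - 10) - 4 ≡ 9. → (10, 9)

(10, 9)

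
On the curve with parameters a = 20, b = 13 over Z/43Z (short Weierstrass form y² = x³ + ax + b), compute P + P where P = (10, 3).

(39, 27)

tangent at (10, 3): λ = (3·10² + 20)/(2·3) ≡ 19/6. 6⁻¹ ≡ 36 (mod 43) since 6·36 = 216 ≡ 1, so λ ≡ 19·36 ≡ 39.
  x = λ² - 10 - 10 = 1521 - 20 ≡ 39; y = λ·(10 - 39) - 3 ≡ 27. → (39, 27)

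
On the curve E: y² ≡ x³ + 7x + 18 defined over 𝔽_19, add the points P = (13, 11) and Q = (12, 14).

(3, 16)

(13, 11) + (12, 14). λ = (14 - 11)/(12 - 13) ≡ 3/18 mod 19. 18⁻¹ ≡ 18 (mod 19), so λ ≡ 16.
  x = λ² - 13 - 12 = 256 - 25 ≡ 3; y = λ·(13 - 3) - 11 ≡ 16. → (3, 16)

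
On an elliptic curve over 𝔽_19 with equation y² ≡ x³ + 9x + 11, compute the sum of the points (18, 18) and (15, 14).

(18, 18) + (15, 14). λ = (14 - 18)/(15 - 18) ≡ 15/16 mod 19. 16⁻¹ ≡ 6 (mod 19), so λ ≡ 14.
  x = λ² - 18 - 15 = 196 - 33 ≡ 11; y = λ·(18 - 11) - 18 ≡ 4. → (11, 4)

(11, 4)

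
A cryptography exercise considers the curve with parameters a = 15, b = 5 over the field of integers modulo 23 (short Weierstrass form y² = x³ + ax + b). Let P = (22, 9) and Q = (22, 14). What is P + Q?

O

The two points share x = 22 and their y-coordinates satisfy 9 + 14 ≡ 0 (mod 23), so they are inverses. Their sum is ∞.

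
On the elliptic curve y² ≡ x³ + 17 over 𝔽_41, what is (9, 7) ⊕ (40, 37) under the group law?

(1, 10)

(9, 7) + (40, 37). λ = (37 - 7)/(40 - 9) ≡ 30/31 mod 41. 31⁻¹ ≡ 4 (mod 41) since 31·4 = 124 ≡ 1, so λ ≡ 38.
  x = λ² - 9 - 40 = 1444 - 49 ≡ 1; y = λ·(9 - 1) - 7 ≡ 10. → (1, 10)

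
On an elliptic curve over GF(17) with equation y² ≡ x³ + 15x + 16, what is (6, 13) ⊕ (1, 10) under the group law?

(9, 9)

(6, 13) + (1, 10). λ = (10 - 13)/(1 - 6) ≡ 14/12 mod 17. 12⁻¹ ≡ 10 (mod 17), so λ ≡ 4.
  x = λ² - 6 - 1 = 16 - 7 ≡ 9; y = λ·(6 - 9) - 13 ≡ 9. → (9, 9)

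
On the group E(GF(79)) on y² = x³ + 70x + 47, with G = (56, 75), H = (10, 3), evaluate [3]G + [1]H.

First 3G:
Repeated addition: build up to 3G.
2G: tangent at (56, 75): λ = (3·56² + 70)/(2·75) ≡ 77/71. 71⁻¹ ≡ 69 (mod 79) since 71·69 = 4899 ≡ 1, so λ ≡ 77·69 ≡ 20.
  x = λ² - 56 - 56 = 400 - 112 ≡ 51; y = λ·(56 - 51) - 75 ≡ 25. → (51, 25)
3G: (51, 25) + (56, 75). λ = (75 - 25)/(56 - 51) ≡ 50/5 mod 79. 5⁻¹ ≡ 16 (mod 79), so λ ≡ 10.
  x = λ² - 51 - 56 = 100 - 107 ≡ 72; y = λ·(51 - 72) - 25 ≡ 2. → (72, 2)
3G = (72, 2).
Finally 3G + H:
(72, 2) + (10, 3). λ = (3 - 2)/(10 - 72) ≡ 1/17 mod 79. 17⁻¹ ≡ 14 (mod 79), so λ ≡ 14.
  x = λ² - 72 - 10 = 196 - 82 ≡ 35; y = λ·(72 - 35) - 2 ≡ 42. → (35, 42)

(35, 42)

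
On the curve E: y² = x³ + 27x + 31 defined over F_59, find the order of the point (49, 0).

2P: (49, 0) + (49, 0): same x and y₁ ≡ -y₂, so the sum is O.
2P = O, so the order is 2.

2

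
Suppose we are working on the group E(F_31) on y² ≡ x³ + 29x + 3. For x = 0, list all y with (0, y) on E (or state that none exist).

x³ + 29x + 3 = 3 ≡ 3 (mod 31).
3 is a non-residue mod 31; no y exists.

none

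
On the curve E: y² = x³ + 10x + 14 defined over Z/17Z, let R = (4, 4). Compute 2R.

tangent at (4, 4): λ = (3·4² + 10)/(2·4) ≡ 7/8. 8⁻¹ ≡ 15 (mod 17), so λ ≡ 7·15 ≡ 3.
  x = λ² - 4 - 4 = 9 - 8 ≡ 1; y = λ·(4 - 1) - 4 ≡ 5. → (1, 5)

(1, 5)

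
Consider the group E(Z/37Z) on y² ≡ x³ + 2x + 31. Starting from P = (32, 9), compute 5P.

Repeated addition: build up to 5P.
2P: tangent at (32, 9): λ = (3·32² + 2)/(2·9) ≡ 3/18. 18⁻¹ ≡ 35 (mod 37), so λ ≡ 3·35 ≡ 31.
  x = λ² - 32 - 32 = 961 - 64 ≡ 9; y = λ·(32 - 9) - 9 ≡ 1. → (9, 1)
3P: (9, 1) + (32, 9). λ = (9 - 1)/(32 - 9) ≡ 8/23 mod 37. 23⁻¹ ≡ 29 (mod 37), so λ ≡ 10.
  x = λ² - 9 - 32 = 100 - 41 ≡ 22; y = λ·(9 - 22) - 1 ≡ 17. → (22, 17)
4P: (22, 17) + (32, 9). λ = (9 - 17)/(32 - 22) ≡ 29/10 mod 37. 10⁻¹ ≡ 26 (mod 37), so λ ≡ 14.
  x = λ² - 22 - 32 = 196 - 54 ≡ 31; y = λ·(22 - 31) - 17 ≡ 5. → (31, 5)
5P: (31, 5) + (32, 9). λ = (9 - 5)/(32 - 31) ≡ 4/1 mod 37. 1⁻¹ ≡ 1 (mod 37), so λ ≡ 4.
  x = λ² - 31 - 32 = 16 - 63 ≡ 27; y = λ·(31 - 27) - 5 ≡ 11. → (27, 11)

(27, 11)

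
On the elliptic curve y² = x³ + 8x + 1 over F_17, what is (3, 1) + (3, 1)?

(7, 14)

tangent at (3, 1): λ = (3·3² + 8)/(2·1) ≡ 1/2. 2⁻¹ ≡ 9 (mod 17), so λ ≡ 1·9 ≡ 9.
  x = λ² - 3 - 3 = 81 - 6 ≡ 7; y = λ·(3 - 7) - 1 ≡ 14. → (7, 14)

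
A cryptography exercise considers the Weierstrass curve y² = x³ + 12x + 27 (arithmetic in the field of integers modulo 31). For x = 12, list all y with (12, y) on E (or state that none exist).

x³ + 12x + 27 = 1899 ≡ 8 (mod 31).
Square roots of 8 mod 31: 15 and 16 (since 15² = 225 ≡ 8).

15, 16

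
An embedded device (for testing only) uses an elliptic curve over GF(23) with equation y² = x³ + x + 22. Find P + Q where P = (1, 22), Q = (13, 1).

(1, 22) + (13, 1). λ = (1 - 22)/(13 - 1) ≡ 2/12 mod 23. 12⁻¹ ≡ 2 (mod 23) since 12·2 = 24 ≡ 1, so λ ≡ 4.
  x = λ² - 1 - 13 = 16 - 14 ≡ 2; y = λ·(1 - 2) - 22 ≡ 20. → (2, 20)

(2, 20)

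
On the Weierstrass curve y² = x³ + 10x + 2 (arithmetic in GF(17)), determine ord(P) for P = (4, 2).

2P: tangent at (4, 2): λ = (3·4² + 10)/(2·2) ≡ 7/4. 4⁻¹ ≡ 13 (mod 17), so λ ≡ 7·13 ≡ 6.
  x = λ² - 4 - 4 = 36 - 8 ≡ 11; y = λ·(4 - 11) - 2 ≡ 7. → (11, 7)
3P: (11, 7) + (4, 2). λ = (2 - 7)/(4 - 11) ≡ 12/10 mod 17. 10⁻¹ ≡ 12 (mod 17) since 10·12 = 120 ≡ 1, so λ ≡ 8.
  x = λ² - 11 - 4 = 64 - 15 ≡ 15; y = λ·(11 - 15) - 7 ≡ 12. → (15, 12)
4P: (15, 12) + (4, 2). λ = (2 - 12)/(4 - 15) ≡ 7/6 mod 17. 6⁻¹ ≡ 3 (mod 17) since 6·3 = 18 ≡ 1, so λ ≡ 4.
  x = λ² - 15 - 4 = 16 - 19 ≡ 14; y = λ·(15 - 14) - 12 ≡ 9. → (14, 9)
5P: (14, 9) + (4, 2). λ = (2 - 9)/(4 - 14) ≡ 10/7 mod 17. 7⁻¹ ≡ 5 (mod 17), so λ ≡ 16.
  x = λ² - 14 - 4 = 256 - 18 ≡ 0; y = λ·(14 - 0) - 9 ≡ 11. → (0, 11)
6P: (0, 11) + (4, 2). λ = (2 - 11)/(4 - 0) ≡ 8/4 mod 17. 4⁻¹ ≡ 13 (mod 17), so λ ≡ 2.
  x = λ² - 0 - 4 = 4 - 4 ≡ 0; y = λ·(0 - 0) - 11 ≡ 6. → (0, 6)
7P: (0, 6) + (4, 2). λ = (2 - 6)/(4 - 0) ≡ 13/4 mod 17. 4⁻¹ ≡ 13 (mod 17) since 4·13 = 52 ≡ 1, so λ ≡ 16.
  x = λ² - 0 - 4 = 256 - 4 ≡ 14; y = λ·(0 - 14) - 6 ≡ 8. → (14, 8)
8P: (14, 8) + (4, 2). λ = (2 - 8)/(4 - 14) ≡ 11/7 mod 17. 7⁻¹ ≡ 5 (mod 17) since 7·5 = 35 ≡ 1, so λ ≡ 4.
  x = λ² - 14 - 4 = 16 - 18 ≡ 15; y = λ·(14 - 15) - 8 ≡ 5. → (15, 5)
9P: (15, 5) + (4, 2). λ = (2 - 5)/(4 - 15) ≡ 14/6 mod 17. 6⁻¹ ≡ 3 (mod 17) since 6·3 = 18 ≡ 1, so λ ≡ 8.
  x = λ² - 15 - 4 = 64 - 19 ≡ 11; y = λ·(15 - 11) - 5 ≡ 10. → (11, 10)
10P: (11, 10) + (4, 2). λ = (2 - 10)/(4 - 11) ≡ 9/10 mod 17. 10⁻¹ ≡ 12 (mod 17), so λ ≡ 6.
  x = λ² - 11 - 4 = 36 - 15 ≡ 4; y = λ·(11 - 4) - 10 ≡ 15. → (4, 15)
11P: (4, 15) + (4, 2): same x and y₁ ≡ -y₂, so the sum is ∞.
11P = ∞, so the order is 11.

11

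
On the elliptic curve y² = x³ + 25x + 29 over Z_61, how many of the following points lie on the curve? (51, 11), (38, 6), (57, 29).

(51, 11): 11² ≡ 60, rhs ≡ 60 → on.
(38, 6): 6² ≡ 36, rhs ≡ 36 → on.
(57, 29): 29² ≡ 48, rhs ≡ 48 → on.

3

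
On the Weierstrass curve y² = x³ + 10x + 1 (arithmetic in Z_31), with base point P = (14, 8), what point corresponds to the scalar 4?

O

Double-and-add on 4 = (100)₂. Start with P = (14, 8) for the leading 1-bit.
double: tangent at (14, 8): λ = (3·14² + 10)/(2·8) ≡ 9/16. 16⁻¹ ≡ 2 (mod 31), so λ ≡ 9·2 ≡ 18.
  x = λ² - 14 - 14 = 324 - 28 ≡ 17; y = λ·(14 - 17) - 8 ≡ 0. → (17, 0)
double: (17, 0) + (17, 0): same x and y₁ ≡ -y₂, so the sum is O.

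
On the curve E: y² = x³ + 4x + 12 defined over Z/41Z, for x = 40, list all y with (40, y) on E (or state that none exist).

x³ + 4x + 12 = 64172 ≡ 7 (mod 41).
7 is a non-residue mod 41; no y exists.

none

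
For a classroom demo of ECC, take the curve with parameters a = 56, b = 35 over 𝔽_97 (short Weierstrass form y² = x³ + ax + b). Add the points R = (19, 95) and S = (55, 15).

(19, 95) + (55, 15). λ = (15 - 95)/(55 - 19) ≡ 17/36 mod 97. 36⁻¹ ≡ 62 (mod 97) since 36·62 = 2232 ≡ 1, so λ ≡ 84.
  x = λ² - 19 - 55 = 7056 - 74 ≡ 95; y = λ·(19 - 95) - 95 ≡ 20. → (95, 20)

(95, 20)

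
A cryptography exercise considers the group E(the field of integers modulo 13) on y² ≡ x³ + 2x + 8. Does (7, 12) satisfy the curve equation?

y² = 12² ≡ 1; x³ + 2x + 8 = 365 ≡ 1 (mod 13). 1 = 1.

yes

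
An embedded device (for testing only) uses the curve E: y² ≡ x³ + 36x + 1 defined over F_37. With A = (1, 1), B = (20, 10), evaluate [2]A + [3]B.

First 2A:
Repeated addition: build up to 2A.
2A: tangent at (1, 1): λ = (3·1² + 36)/(2·1) ≡ 2/2. 2⁻¹ ≡ 19 (mod 37) since 2·19 = 38 ≡ 1, so λ ≡ 2·19 ≡ 1.
  x = λ² - 1 - 1 = 1 - 2 ≡ 36; y = λ·(1 - 36) - 1 ≡ 1. → (36, 1)
2A = (36, 1).
Next 3B:
Repeated addition: build up to 3B.
2B: tangent at (20, 10): λ = (3·20² + 36)/(2·10) ≡ 15/20. 20⁻¹ ≡ 13 (mod 37) since 20·13 = 260 ≡ 1, so λ ≡ 15·13 ≡ 10.
  x = λ² - 20 - 20 = 100 - 40 ≡ 23; y = λ·(20 - 23) - 10 ≡ 34. → (23, 34)
3B: (23, 34) + (20, 10). λ = (10 - 34)/(20 - 23) ≡ 13/34 mod 37. 34⁻¹ ≡ 12 (mod 37), so λ ≡ 8.
  x = λ² - 23 - 20 = 64 - 43 ≡ 21; y = λ·(23 - 21) - 34 ≡ 19. → (21, 19)
3B = (21, 19).
Finally 2A + 3B:
(36, 1) + (21, 19). λ = (19 - 1)/(21 - 36) ≡ 18/22 mod 37. 22⁻¹ ≡ 32 (mod 37), so λ ≡ 21.
  x = λ² - 36 - 21 = 441 - 57 ≡ 14; y = λ·(36 - 14) - 1 ≡ 17. → (14, 17)

(14, 17)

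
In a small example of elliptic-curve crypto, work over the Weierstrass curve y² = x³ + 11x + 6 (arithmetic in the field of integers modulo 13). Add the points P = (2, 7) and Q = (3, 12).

(7, 7)

(2, 7) + (3, 12). λ = (12 - 7)/(3 - 2) ≡ 5/1 mod 13. 1⁻¹ ≡ 1 (mod 13) since 1·1 = 1 ≡ 1, so λ ≡ 5.
  x = λ² - 2 - 3 = 25 - 5 ≡ 7; y = λ·(2 - 7) - 7 ≡ 7. → (7, 7)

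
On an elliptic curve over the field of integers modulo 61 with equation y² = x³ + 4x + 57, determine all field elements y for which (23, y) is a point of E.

x³ + 4x + 57 = 12316 ≡ 55 (mod 61).
55 is a non-residue mod 61; no y exists.

none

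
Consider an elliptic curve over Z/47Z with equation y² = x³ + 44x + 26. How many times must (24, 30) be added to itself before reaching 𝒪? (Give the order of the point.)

2P: tangent at (24, 30): λ = (3·24² + 44)/(2·30) ≡ 33/13. 13⁻¹ ≡ 29 (mod 47), so λ ≡ 33·29 ≡ 17.
  x = λ² - 24 - 24 = 289 - 48 ≡ 6; y = λ·(24 - 6) - 30 ≡ 41. → (6, 41)
3P: (6, 41) + (24, 30). λ = (30 - 41)/(24 - 6) ≡ 36/18 mod 47. 18⁻¹ ≡ 34 (mod 47) since 18·34 = 612 ≡ 1, so λ ≡ 2.
  x = λ² - 6 - 24 = 4 - 30 ≡ 21; y = λ·(6 - 21) - 41 ≡ 23. → (21, 23)
4P: (21, 23) + (24, 30). λ = (30 - 23)/(24 - 21) ≡ 7/3 mod 47. 3⁻¹ ≡ 16 (mod 47), so λ ≡ 18.
  x = λ² - 21 - 24 = 324 - 45 ≡ 44; y = λ·(21 - 44) - 23 ≡ 33. → (44, 33)
5P: (44, 33) + (24, 30). λ = (30 - 33)/(24 - 44) ≡ 44/27 mod 47. 27⁻¹ ≡ 7 (mod 47), so λ ≡ 26.
  x = λ² - 44 - 24 = 676 - 68 ≡ 44; y = λ·(44 - 44) - 33 ≡ 14. → (44, 14)
6P: (44, 14) + (24, 30). λ = (30 - 14)/(24 - 44) ≡ 16/27 mod 47. 27⁻¹ ≡ 7 (mod 47), so λ ≡ 18.
  x = λ² - 44 - 24 = 324 - 68 ≡ 21; y = λ·(44 - 21) - 14 ≡ 24. → (21, 24)
7P: (21, 24) + (24, 30). λ = (30 - 24)/(24 - 21) ≡ 6/3 mod 47. 3⁻¹ ≡ 16 (mod 47) since 3·16 = 48 ≡ 1, so λ ≡ 2.
  x = λ² - 21 - 24 = 4 - 45 ≡ 6; y = λ·(21 - 6) - 24 ≡ 6. → (6, 6)
8P: (6, 6) + (24, 30). λ = (30 - 6)/(24 - 6) ≡ 24/18 mod 47. 18⁻¹ ≡ 34 (mod 47) since 18·34 = 612 ≡ 1, so λ ≡ 17.
  x = λ² - 6 - 24 = 289 - 30 ≡ 24; y = λ·(6 - 24) - 6 ≡ 17. → (24, 17)
9P: (24, 17) + (24, 30): same x and y₁ ≡ -y₂, so the sum is 𝒪.
9P = 𝒪, so the order is 9.

9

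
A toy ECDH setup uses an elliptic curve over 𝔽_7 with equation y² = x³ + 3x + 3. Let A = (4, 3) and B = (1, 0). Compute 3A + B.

O

First 3A:
Repeated addition: build up to 3A.
2A: tangent at (4, 3): λ = (3·4² + 3)/(2·3) ≡ 2/6. 6⁻¹ ≡ 6 (mod 7), so λ ≡ 2·6 ≡ 5.
  x = λ² - 4 - 4 = 25 - 8 ≡ 3; y = λ·(4 - 3) - 3 ≡ 2. → (3, 2)
3A: (3, 2) + (4, 3). λ = (3 - 2)/(4 - 3) ≡ 1/1 mod 7. 1⁻¹ ≡ 1 (mod 7), so λ ≡ 1.
  x = λ² - 3 - 4 = 1 - 7 ≡ 1; y = λ·(3 - 1) - 2 ≡ 0. → (1, 0)
3A = (1, 0).
Finally 3A + B:
(1, 0) + (1, 0): same x and y₁ ≡ -y₂, so the sum is O.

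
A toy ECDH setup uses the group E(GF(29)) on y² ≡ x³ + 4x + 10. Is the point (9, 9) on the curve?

no

y² = 9² ≡ 23; x³ + 4x + 10 = 775 ≡ 21 (mod 29). 23 ≠ 21.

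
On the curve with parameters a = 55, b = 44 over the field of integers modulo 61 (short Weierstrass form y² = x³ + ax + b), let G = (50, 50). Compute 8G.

Double-and-add on 8 = (1000)₂. Start with G = (50, 50) for the leading 1-bit.
double: tangent at (50, 50): λ = (3·50² + 55)/(2·50) ≡ 52/39. 39⁻¹ ≡ 36 (mod 61), so λ ≡ 52·36 ≡ 42.
  x = λ² - 50 - 50 = 1764 - 100 ≡ 17; y = λ·(50 - 17) - 50 ≡ 55. → (17, 55)
double: tangent at (17, 55): λ = (3·17² + 55)/(2·55) ≡ 7/49. 49⁻¹ ≡ 5 (mod 61), so λ ≡ 7·5 ≡ 35.
  x = λ² - 17 - 17 = 1225 - 34 ≡ 32; y = λ·(17 - 32) - 55 ≡ 30. → (32, 30)
double: tangent at (32, 30): λ = (3·32² + 55)/(2·30) ≡ 16/60. 60⁻¹ ≡ 60 (mod 61), so λ ≡ 16·60 ≡ 45.
  x = λ² - 32 - 32 = 2025 - 64 ≡ 9; y = λ·(32 - 9) - 30 ≡ 29. → (9, 29)

(9, 29)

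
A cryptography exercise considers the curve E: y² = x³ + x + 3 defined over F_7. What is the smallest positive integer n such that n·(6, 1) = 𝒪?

2P: tangent at (6, 1): λ = (3·6² + 1)/(2·1) ≡ 4/2. 2⁻¹ ≡ 4 (mod 7), so λ ≡ 4·4 ≡ 2.
  x = λ² - 6 - 6 = 4 - 12 ≡ 6; y = λ·(6 - 6) - 1 ≡ 6. → (6, 6)
3P: (6, 6) + (6, 1): same x and y₁ ≡ -y₂, so the sum is 𝒪.
3P = 𝒪, so the order is 3.

3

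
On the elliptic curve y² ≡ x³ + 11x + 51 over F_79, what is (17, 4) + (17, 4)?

tangent at (17, 4): λ = (3·17² + 11)/(2·4) ≡ 9/8. 8⁻¹ ≡ 10 (mod 79), so λ ≡ 9·10 ≡ 11.
  x = λ² - 17 - 17 = 121 - 34 ≡ 8; y = λ·(17 - 8) - 4 ≡ 16. → (8, 16)

(8, 16)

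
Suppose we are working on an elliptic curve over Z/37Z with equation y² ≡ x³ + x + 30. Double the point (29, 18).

tangent at (29, 18): λ = (3·29² + 1)/(2·18) ≡ 8/36. 36⁻¹ ≡ 36 (mod 37) since 36·36 = 1296 ≡ 1, so λ ≡ 8·36 ≡ 29.
  x = λ² - 29 - 29 = 841 - 58 ≡ 6; y = λ·(29 - 6) - 18 ≡ 20. → (6, 20)

(6, 20)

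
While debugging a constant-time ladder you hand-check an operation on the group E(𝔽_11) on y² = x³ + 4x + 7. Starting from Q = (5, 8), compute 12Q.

(5, 3)

Repeated addition: build up to 12Q.
2Q: tangent at (5, 8): λ = (3·5² + 4)/(2·8) ≡ 2/5. 5⁻¹ ≡ 9 (mod 11) since 5·9 = 45 ≡ 1, so λ ≡ 2·9 ≡ 7.
  x = λ² - 5 - 5 = 49 - 10 ≡ 6; y = λ·(5 - 6) - 8 ≡ 7. → (6, 7)
3Q: (6, 7) + (5, 8). λ = (8 - 7)/(5 - 6) ≡ 1/10 mod 11. 10⁻¹ ≡ 10 (mod 11), so λ ≡ 10.
  x = λ² - 6 - 5 = 100 - 11 ≡ 1; y = λ·(6 - 1) - 7 ≡ 10. → (1, 10)
4Q: (1, 10) + (5, 8). λ = (8 - 10)/(5 - 1) ≡ 9/4 mod 11. 4⁻¹ ≡ 3 (mod 11), so λ ≡ 5.
  x = λ² - 1 - 5 = 25 - 6 ≡ 8; y = λ·(1 - 8) - 10 ≡ 10. → (8, 10)
5Q: (8, 10) + (5, 8). λ = (8 - 10)/(5 - 8) ≡ 9/8 mod 11. 8⁻¹ ≡ 7 (mod 11) since 8·7 = 56 ≡ 1, so λ ≡ 8.
  x = λ² - 8 - 5 = 64 - 13 ≡ 7; y = λ·(8 - 7) - 10 ≡ 9. → (7, 9)
6Q: (7, 9) + (5, 8). λ = (8 - 9)/(5 - 7) ≡ 10/9 mod 11. 9⁻¹ ≡ 5 (mod 11) since 9·5 = 45 ≡ 1, so λ ≡ 6.
  x = λ² - 7 - 5 = 36 - 12 ≡ 2; y = λ·(7 - 2) - 9 ≡ 10. → (2, 10)
7Q: (2, 10) + (5, 8). λ = (8 - 10)/(5 - 2) ≡ 9/3 mod 11. 3⁻¹ ≡ 4 (mod 11) since 3·4 = 12 ≡ 1, so λ ≡ 3.
  x = λ² - 2 - 5 = 9 - 7 ≡ 2; y = λ·(2 - 2) - 10 ≡ 1. → (2, 1)
8Q: (2, 1) + (5, 8). λ = (8 - 1)/(5 - 2) ≡ 7/3 mod 11. 3⁻¹ ≡ 4 (mod 11) since 3·4 = 12 ≡ 1, so λ ≡ 6.
  x = λ² - 2 - 5 = 36 - 7 ≡ 7; y = λ·(2 - 7) - 1 ≡ 2. → (7, 2)
9Q: (7, 2) + (5, 8). λ = (8 - 2)/(5 - 7) ≡ 6/9 mod 11. 9⁻¹ ≡ 5 (mod 11), so λ ≡ 8.
  x = λ² - 7 - 5 = 64 - 12 ≡ 8; y = λ·(7 - 8) - 2 ≡ 1. → (8, 1)
10Q: (8, 1) + (5, 8). λ = (8 - 1)/(5 - 8) ≡ 7/8 mod 11. 8⁻¹ ≡ 7 (mod 11) since 8·7 = 56 ≡ 1, so λ ≡ 5.
  x = λ² - 8 - 5 = 25 - 13 ≡ 1; y = λ·(8 - 1) - 1 ≡ 1. → (1, 1)
11Q: (1, 1) + (5, 8). λ = (8 - 1)/(5 - 1) ≡ 7/4 mod 11. 4⁻¹ ≡ 3 (mod 11) since 4·3 = 12 ≡ 1, so λ ≡ 10.
  x = λ² - 1 - 5 = 100 - 6 ≡ 6; y = λ·(1 - 6) - 1 ≡ 4. → (6, 4)
12Q: (6, 4) + (5, 8). λ = (8 - 4)/(5 - 6) ≡ 4/10 mod 11. 10⁻¹ ≡ 10 (mod 11) since 10·10 = 100 ≡ 1, so λ ≡ 7.
  x = λ² - 6 - 5 = 49 - 11 ≡ 5; y = λ·(6 - 5) - 4 ≡ 3. → (5, 3)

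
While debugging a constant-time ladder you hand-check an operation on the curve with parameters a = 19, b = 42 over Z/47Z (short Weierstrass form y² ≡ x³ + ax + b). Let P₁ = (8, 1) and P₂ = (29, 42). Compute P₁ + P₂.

(12, 27)

(8, 1) + (29, 42). λ = (42 - 1)/(29 - 8) ≡ 41/21 mod 47. 21⁻¹ ≡ 9 (mod 47) since 21·9 = 189 ≡ 1, so λ ≡ 40.
  x = λ² - 8 - 29 = 1600 - 37 ≡ 12; y = λ·(8 - 12) - 1 ≡ 27. → (12, 27)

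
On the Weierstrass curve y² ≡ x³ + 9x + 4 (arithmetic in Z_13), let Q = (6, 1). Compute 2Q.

(1, 12)

tangent at (6, 1): λ = (3·6² + 9)/(2·1) ≡ 0/2. 2⁻¹ ≡ 7 (mod 13), so λ ≡ 0·7 ≡ 0.
  x = λ² - 6 - 6 = 0 - 12 ≡ 1; y = λ·(6 - 1) - 1 ≡ 12. → (1, 12)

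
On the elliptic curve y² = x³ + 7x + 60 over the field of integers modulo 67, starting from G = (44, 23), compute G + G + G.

(19, 34)

Repeated addition: build up to 3G.
2G: tangent at (44, 23): λ = (3·44² + 7)/(2·23) ≡ 53/46. 46⁻¹ ≡ 51 (mod 67) since 46·51 = 2346 ≡ 1, so λ ≡ 53·51 ≡ 23.
  x = λ² - 44 - 44 = 529 - 88 ≡ 39; y = λ·(44 - 39) - 23 ≡ 25. → (39, 25)
3G: (39, 25) + (44, 23). λ = (23 - 25)/(44 - 39) ≡ 65/5 mod 67. 5⁻¹ ≡ 27 (mod 67) since 5·27 = 135 ≡ 1, so λ ≡ 13.
  x = λ² - 39 - 44 = 169 - 83 ≡ 19; y = λ·(39 - 19) - 25 ≡ 34. → (19, 34)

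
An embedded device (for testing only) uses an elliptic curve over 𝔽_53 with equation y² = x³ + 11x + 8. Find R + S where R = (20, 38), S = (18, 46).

(31, 6)

(20, 38) + (18, 46). λ = (46 - 38)/(18 - 20) ≡ 8/51 mod 53. 51⁻¹ ≡ 26 (mod 53) since 51·26 = 1326 ≡ 1, so λ ≡ 49.
  x = λ² - 20 - 18 = 2401 - 38 ≡ 31; y = λ·(20 - 31) - 38 ≡ 6. → (31, 6)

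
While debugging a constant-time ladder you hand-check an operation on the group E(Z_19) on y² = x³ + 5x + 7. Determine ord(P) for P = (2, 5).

2P: tangent at (2, 5): λ = (3·2² + 5)/(2·5) ≡ 17/10. 10⁻¹ ≡ 2 (mod 19), so λ ≡ 17·2 ≡ 15.
  x = λ² - 2 - 2 = 225 - 4 ≡ 12; y = λ·(2 - 12) - 5 ≡ 16. → (12, 16)
3P: (12, 16) + (2, 5). λ = (5 - 16)/(2 - 12) ≡ 8/9 mod 19. 9⁻¹ ≡ 17 (mod 19) since 9·17 = 153 ≡ 1, so λ ≡ 3.
  x = λ² - 12 - 2 = 9 - 14 ≡ 14; y = λ·(12 - 14) - 16 ≡ 16. → (14, 16)
4P: (14, 16) + (2, 5). λ = (5 - 16)/(2 - 14) ≡ 8/7 mod 19. 7⁻¹ ≡ 11 (mod 19), so λ ≡ 12.
  x = λ² - 14 - 2 = 144 - 16 ≡ 14; y = λ·(14 - 14) - 16 ≡ 3. → (14, 3)
5P: (14, 3) + (2, 5). λ = (5 - 3)/(2 - 14) ≡ 2/7 mod 19. 7⁻¹ ≡ 11 (mod 19), so λ ≡ 3.
  x = λ² - 14 - 2 = 9 - 16 ≡ 12; y = λ·(14 - 12) - 3 ≡ 3. → (12, 3)
6P: (12, 3) + (2, 5). λ = (5 - 3)/(2 - 12) ≡ 2/9 mod 19. 9⁻¹ ≡ 17 (mod 19) since 9·17 = 153 ≡ 1, so λ ≡ 15.
  x = λ² - 12 - 2 = 225 - 14 ≡ 2; y = λ·(12 - 2) - 3 ≡ 14. → (2, 14)
7P: (2, 14) + (2, 5): same x and y₁ ≡ -y₂, so the sum is O.
7P = O, so the order is 7.

7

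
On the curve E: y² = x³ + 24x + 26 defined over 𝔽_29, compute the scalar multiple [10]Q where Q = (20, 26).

(24, 19)

Repeated addition: build up to 10Q.
2Q: tangent at (20, 26): λ = (3·20² + 24)/(2·26) ≡ 6/23. 23⁻¹ ≡ 24 (mod 29), so λ ≡ 6·24 ≡ 28.
  x = λ² - 20 - 20 = 784 - 40 ≡ 19; y = λ·(20 - 19) - 26 ≡ 2. → (19, 2)
3Q: (19, 2) + (20, 26). λ = (26 - 2)/(20 - 19) ≡ 24/1 mod 29. 1⁻¹ ≡ 1 (mod 29), so λ ≡ 24.
  x = λ² - 19 - 20 = 576 - 39 ≡ 15; y = λ·(19 - 15) - 2 ≡ 7. → (15, 7)
4Q: (15, 7) + (20, 26). λ = (26 - 7)/(20 - 15) ≡ 19/5 mod 29. 5⁻¹ ≡ 6 (mod 29) since 5·6 = 30 ≡ 1, so λ ≡ 27.
  x = λ² - 15 - 20 = 729 - 35 ≡ 27; y = λ·(15 - 27) - 7 ≡ 17. → (27, 17)
5Q: (27, 17) + (20, 26). λ = (26 - 17)/(20 - 27) ≡ 9/22 mod 29. 22⁻¹ ≡ 4 (mod 29), so λ ≡ 7.
  x = λ² - 27 - 20 = 49 - 47 ≡ 2; y = λ·(27 - 2) - 17 ≡ 13. → (2, 13)
6Q: (2, 13) + (20, 26). λ = (26 - 13)/(20 - 2) ≡ 13/18 mod 29. 18⁻¹ ≡ 21 (mod 29), so λ ≡ 12.
  x = λ² - 2 - 20 = 144 - 22 ≡ 6; y = λ·(2 - 6) - 13 ≡ 26. → (6, 26)
7Q: (6, 26) + (20, 26). λ = (26 - 26)/(20 - 6) ≡ 0/14 mod 29. 14⁻¹ ≡ 27 (mod 29) since 14·27 = 378 ≡ 1, so λ ≡ 0.
  x = λ² - 6 - 20 = 0 - 26 ≡ 3; y = λ·(6 - 3) - 26 ≡ 3. → (3, 3)
8Q: (3, 3) + (20, 26). λ = (26 - 3)/(20 - 3) ≡ 23/17 mod 29. 17⁻¹ ≡ 12 (mod 29) since 17·12 = 204 ≡ 1, so λ ≡ 15.
  x = λ² - 3 - 20 = 225 - 23 ≡ 28; y = λ·(3 - 28) - 3 ≡ 28. → (28, 28)
9Q: (28, 28) + (20, 26). λ = (26 - 28)/(20 - 28) ≡ 27/21 mod 29. 21⁻¹ ≡ 18 (mod 29), so λ ≡ 22.
  x = λ² - 28 - 20 = 484 - 48 ≡ 1; y = λ·(28 - 1) - 28 ≡ 15. → (1, 15)
10Q: (1, 15) + (20, 26). λ = (26 - 15)/(20 - 1) ≡ 11/19 mod 29. 19⁻¹ ≡ 26 (mod 29), so λ ≡ 25.
  x = λ² - 1 - 20 = 625 - 21 ≡ 24; y = λ·(1 - 24) - 15 ≡ 19. → (24, 19)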